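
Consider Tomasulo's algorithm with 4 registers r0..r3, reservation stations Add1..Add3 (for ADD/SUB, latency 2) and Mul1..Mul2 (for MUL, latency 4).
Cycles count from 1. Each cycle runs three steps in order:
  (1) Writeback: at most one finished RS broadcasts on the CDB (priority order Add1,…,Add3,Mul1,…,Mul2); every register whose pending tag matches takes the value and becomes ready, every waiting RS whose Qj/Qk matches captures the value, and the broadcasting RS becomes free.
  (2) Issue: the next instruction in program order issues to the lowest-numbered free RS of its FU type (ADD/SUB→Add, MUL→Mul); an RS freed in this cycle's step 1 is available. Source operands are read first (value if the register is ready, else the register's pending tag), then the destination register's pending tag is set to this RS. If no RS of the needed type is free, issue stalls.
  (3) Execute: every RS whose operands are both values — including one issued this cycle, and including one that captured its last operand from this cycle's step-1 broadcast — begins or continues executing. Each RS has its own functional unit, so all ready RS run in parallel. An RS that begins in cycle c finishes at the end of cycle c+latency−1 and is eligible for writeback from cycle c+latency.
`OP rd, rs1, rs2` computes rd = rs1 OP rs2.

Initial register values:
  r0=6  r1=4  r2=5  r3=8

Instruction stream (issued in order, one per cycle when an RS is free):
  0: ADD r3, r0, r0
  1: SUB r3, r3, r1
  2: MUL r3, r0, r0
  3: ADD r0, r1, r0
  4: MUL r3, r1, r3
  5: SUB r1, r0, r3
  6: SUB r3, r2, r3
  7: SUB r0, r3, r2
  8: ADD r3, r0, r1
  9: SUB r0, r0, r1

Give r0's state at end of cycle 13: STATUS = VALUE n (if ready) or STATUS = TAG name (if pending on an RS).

c1: issue ADD r3<-Add1 | r0:6,r1:4,r2:5,r3:Add1
c2: issue SUB r3<-Add2 | r0:6,r1:4,r2:5,r3:Add2
c3: CDB Add1=12; issue MUL r3<-Mul1 | r0:6,r1:4,r2:5,r3:Mul1
c4: issue ADD r0<-Add1 | r0:Add1,r1:4,r2:5,r3:Mul1
c5: CDB Add2=8; issue MUL r3<-Mul2 | r0:Add1,r1:4,r2:5,r3:Mul2
c6: CDB Add1=10; issue SUB r1<-Add1 | r0:10,r1:Add1,r2:5,r3:Mul2
c7: CDB Mul1=36; issue SUB r3<-Add2 | r0:10,r1:Add1,r2:5,r3:Add2
c8: issue SUB r0<-Add3 | r0:Add3,r1:Add1,r2:5,r3:Add2
c9: stall | r0:Add3,r1:Add1,r2:5,r3:Add2
c10: stall | r0:Add3,r1:Add1,r2:5,r3:Add2
c11: CDB Mul2=144; stall | r0:Add3,r1:Add1,r2:5,r3:Add2
c12: stall | r0:Add3,r1:Add1,r2:5,r3:Add2
c13: CDB Add1=-134; issue ADD r3<-Add1 | r0:Add3,r1:-134,r2:5,r3:Add1

STATUS = TAG Add3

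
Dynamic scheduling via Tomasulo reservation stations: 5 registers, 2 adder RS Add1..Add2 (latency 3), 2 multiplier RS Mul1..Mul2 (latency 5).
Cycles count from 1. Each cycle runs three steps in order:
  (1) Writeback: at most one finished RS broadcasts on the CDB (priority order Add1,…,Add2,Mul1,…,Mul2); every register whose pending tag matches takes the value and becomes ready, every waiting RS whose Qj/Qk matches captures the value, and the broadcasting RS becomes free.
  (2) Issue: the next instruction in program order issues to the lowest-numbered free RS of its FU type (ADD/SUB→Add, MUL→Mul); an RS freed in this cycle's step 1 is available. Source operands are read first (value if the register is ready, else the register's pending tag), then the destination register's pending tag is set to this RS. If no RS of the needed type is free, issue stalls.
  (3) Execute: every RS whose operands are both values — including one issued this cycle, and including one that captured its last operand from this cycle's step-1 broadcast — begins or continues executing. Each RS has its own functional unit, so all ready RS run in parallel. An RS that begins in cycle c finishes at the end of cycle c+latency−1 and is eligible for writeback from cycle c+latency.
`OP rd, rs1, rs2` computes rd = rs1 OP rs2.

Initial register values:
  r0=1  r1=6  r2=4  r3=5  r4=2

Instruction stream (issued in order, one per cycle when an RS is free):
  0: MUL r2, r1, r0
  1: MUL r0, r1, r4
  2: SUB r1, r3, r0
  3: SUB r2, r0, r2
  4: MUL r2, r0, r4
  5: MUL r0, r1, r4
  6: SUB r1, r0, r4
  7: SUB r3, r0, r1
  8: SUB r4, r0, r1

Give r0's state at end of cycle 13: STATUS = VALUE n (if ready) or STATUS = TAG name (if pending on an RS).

c1: issue MUL r2<-Mul1 | r0:1,r1:6,r2:Mul1,r3:5,r4:2
c2: issue MUL r0<-Mul2 | r0:Mul2,r1:6,r2:Mul1,r3:5,r4:2
c3: issue SUB r1<-Add1 | r0:Mul2,r1:Add1,r2:Mul1,r3:5,r4:2
c4: issue SUB r2<-Add2 | r0:Mul2,r1:Add1,r2:Add2,r3:5,r4:2
c5: stall | r0:Mul2,r1:Add1,r2:Add2,r3:5,r4:2
c6: CDB Mul1=6; issue MUL r2<-Mul1 | r0:Mul2,r1:Add1,r2:Mul1,r3:5,r4:2
c7: CDB Mul2=12; issue MUL r0<-Mul2 | r0:Mul2,r1:Add1,r2:Mul1,r3:5,r4:2
c8: stall | r0:Mul2,r1:Add1,r2:Mul1,r3:5,r4:2
c9: stall | r0:Mul2,r1:Add1,r2:Mul1,r3:5,r4:2
c10: CDB Add1=-7; issue SUB r1<-Add1 | r0:Mul2,r1:Add1,r2:Mul1,r3:5,r4:2
c11: CDB Add2=6; issue SUB r3<-Add2 | r0:Mul2,r1:Add1,r2:Mul1,r3:Add2,r4:2
c12: CDB Mul1=24; stall | r0:Mul2,r1:Add1,r2:24,r3:Add2,r4:2
c13: stall | r0:Mul2,r1:Add1,r2:24,r3:Add2,r4:2

STATUS = TAG Mul2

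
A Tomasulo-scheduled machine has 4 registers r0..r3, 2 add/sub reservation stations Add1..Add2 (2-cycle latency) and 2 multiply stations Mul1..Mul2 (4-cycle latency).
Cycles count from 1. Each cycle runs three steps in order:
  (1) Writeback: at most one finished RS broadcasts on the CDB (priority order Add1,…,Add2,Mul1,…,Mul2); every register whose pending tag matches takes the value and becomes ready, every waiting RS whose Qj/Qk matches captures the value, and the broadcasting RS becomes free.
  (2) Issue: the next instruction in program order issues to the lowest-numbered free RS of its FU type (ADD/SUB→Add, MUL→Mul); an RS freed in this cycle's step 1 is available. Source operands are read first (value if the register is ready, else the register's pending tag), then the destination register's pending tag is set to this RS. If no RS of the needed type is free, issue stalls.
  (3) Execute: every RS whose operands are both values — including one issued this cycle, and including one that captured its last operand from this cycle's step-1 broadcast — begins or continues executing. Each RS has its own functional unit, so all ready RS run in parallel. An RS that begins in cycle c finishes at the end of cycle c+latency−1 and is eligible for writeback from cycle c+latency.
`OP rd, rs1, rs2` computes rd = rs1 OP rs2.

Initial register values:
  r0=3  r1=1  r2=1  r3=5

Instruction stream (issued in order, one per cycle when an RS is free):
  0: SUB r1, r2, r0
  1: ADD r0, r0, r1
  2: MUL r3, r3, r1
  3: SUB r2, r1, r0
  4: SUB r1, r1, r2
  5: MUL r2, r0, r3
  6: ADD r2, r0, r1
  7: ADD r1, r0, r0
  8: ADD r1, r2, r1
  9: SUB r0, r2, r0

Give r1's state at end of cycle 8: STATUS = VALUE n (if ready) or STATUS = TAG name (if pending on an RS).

cycle 1: issue SUB r1<-Add1 // r0:3,r1:Add1,r2:1,r3:5
cycle 2: issue ADD r0<-Add2 // r0:Add2,r1:Add1,r2:1,r3:5
cycle 3: CDB Add1=-2; issue MUL r3<-Mul1 // r0:Add2,r1:-2,r2:1,r3:Mul1
cycle 4: issue SUB r2<-Add1 // r0:Add2,r1:-2,r2:Add1,r3:Mul1
cycle 5: CDB Add2=1; issue SUB r1<-Add2 // r0:1,r1:Add2,r2:Add1,r3:Mul1
cycle 6: issue MUL r2<-Mul2 // r0:1,r1:Add2,r2:Mul2,r3:Mul1
cycle 7: CDB Add1=-3; issue ADD r2<-Add1 // r0:1,r1:Add2,r2:Add1,r3:Mul1
cycle 8: CDB Mul1=-10; stall // r0:1,r1:Add2,r2:Add1,r3:-10

STATUS = TAG Add2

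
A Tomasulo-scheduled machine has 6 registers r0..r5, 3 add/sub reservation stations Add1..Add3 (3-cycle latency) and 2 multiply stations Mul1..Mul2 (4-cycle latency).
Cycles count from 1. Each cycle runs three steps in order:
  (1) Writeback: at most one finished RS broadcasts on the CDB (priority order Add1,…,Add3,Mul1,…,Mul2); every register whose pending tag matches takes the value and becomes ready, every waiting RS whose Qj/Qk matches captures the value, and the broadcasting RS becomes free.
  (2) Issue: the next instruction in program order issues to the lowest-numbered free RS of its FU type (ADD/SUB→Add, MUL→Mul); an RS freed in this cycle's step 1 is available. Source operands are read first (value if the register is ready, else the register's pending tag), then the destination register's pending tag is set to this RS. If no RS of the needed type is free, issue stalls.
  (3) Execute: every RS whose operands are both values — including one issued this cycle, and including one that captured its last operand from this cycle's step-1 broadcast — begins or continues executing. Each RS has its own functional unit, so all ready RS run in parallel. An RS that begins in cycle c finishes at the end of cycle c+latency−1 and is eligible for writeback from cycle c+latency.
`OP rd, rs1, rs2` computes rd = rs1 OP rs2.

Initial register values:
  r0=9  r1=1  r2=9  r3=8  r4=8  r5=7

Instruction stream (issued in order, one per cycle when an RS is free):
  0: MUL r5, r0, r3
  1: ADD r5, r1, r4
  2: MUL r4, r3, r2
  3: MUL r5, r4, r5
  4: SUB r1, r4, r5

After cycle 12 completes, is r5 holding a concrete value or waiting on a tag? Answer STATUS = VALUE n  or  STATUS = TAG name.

cycle 1: issue MUL r5<-Mul1 // r0:9,r1:1,r2:9,r3:8,r4:8,r5:Mul1
cycle 2: issue ADD r5<-Add1 // r0:9,r1:1,r2:9,r3:8,r4:8,r5:Add1
cycle 3: issue MUL r4<-Mul2 // r0:9,r1:1,r2:9,r3:8,r4:Mul2,r5:Add1
cycle 4: stall // r0:9,r1:1,r2:9,r3:8,r4:Mul2,r5:Add1
cycle 5: CDB Add1=9; stall // r0:9,r1:1,r2:9,r3:8,r4:Mul2,r5:9
cycle 6: CDB Mul1=72; issue MUL r5<-Mul1 // r0:9,r1:1,r2:9,r3:8,r4:Mul2,r5:Mul1
cycle 7: CDB Mul2=72; issue SUB r1<-Add1 // r0:9,r1:Add1,r2:9,r3:8,r4:72,r5:Mul1
cycle 8: - // r0:9,r1:Add1,r2:9,r3:8,r4:72,r5:Mul1
cycle 9: - // r0:9,r1:Add1,r2:9,r3:8,r4:72,r5:Mul1
cycle 10: - // r0:9,r1:Add1,r2:9,r3:8,r4:72,r5:Mul1
cycle 11: CDB Mul1=648 // r0:9,r1:Add1,r2:9,r3:8,r4:72,r5:648
cycle 12: - // r0:9,r1:Add1,r2:9,r3:8,r4:72,r5:648

STATUS = VALUE 648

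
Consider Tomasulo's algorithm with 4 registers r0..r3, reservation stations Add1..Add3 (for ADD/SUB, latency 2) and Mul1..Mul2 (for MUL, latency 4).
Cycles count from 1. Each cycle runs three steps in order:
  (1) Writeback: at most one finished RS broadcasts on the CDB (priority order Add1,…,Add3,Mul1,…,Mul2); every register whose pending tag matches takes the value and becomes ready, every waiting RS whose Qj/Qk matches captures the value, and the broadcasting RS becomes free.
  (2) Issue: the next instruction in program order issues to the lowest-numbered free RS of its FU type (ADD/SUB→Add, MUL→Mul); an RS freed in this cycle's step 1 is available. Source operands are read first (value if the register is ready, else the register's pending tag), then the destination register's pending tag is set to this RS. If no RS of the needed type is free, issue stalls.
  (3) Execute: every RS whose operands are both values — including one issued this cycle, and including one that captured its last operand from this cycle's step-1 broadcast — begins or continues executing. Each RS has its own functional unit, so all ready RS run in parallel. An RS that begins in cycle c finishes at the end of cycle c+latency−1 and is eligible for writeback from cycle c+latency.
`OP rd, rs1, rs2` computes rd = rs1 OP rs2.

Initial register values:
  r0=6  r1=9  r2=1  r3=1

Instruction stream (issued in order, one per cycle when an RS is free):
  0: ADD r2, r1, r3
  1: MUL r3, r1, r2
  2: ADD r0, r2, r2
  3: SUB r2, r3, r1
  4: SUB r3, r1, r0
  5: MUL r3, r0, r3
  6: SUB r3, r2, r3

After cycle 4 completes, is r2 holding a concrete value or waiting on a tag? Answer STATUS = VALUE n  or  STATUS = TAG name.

STATUS = TAG Add2

cycle 1: issue ADD r2<-Add1 // r0:6,r1:9,r2:Add1,r3:1
cycle 2: issue MUL r3<-Mul1 // r0:6,r1:9,r2:Add1,r3:Mul1
cycle 3: CDB Add1=10; issue ADD r0<-Add1 // r0:Add1,r1:9,r2:10,r3:Mul1
cycle 4: issue SUB r2<-Add2 // r0:Add1,r1:9,r2:Add2,r3:Mul1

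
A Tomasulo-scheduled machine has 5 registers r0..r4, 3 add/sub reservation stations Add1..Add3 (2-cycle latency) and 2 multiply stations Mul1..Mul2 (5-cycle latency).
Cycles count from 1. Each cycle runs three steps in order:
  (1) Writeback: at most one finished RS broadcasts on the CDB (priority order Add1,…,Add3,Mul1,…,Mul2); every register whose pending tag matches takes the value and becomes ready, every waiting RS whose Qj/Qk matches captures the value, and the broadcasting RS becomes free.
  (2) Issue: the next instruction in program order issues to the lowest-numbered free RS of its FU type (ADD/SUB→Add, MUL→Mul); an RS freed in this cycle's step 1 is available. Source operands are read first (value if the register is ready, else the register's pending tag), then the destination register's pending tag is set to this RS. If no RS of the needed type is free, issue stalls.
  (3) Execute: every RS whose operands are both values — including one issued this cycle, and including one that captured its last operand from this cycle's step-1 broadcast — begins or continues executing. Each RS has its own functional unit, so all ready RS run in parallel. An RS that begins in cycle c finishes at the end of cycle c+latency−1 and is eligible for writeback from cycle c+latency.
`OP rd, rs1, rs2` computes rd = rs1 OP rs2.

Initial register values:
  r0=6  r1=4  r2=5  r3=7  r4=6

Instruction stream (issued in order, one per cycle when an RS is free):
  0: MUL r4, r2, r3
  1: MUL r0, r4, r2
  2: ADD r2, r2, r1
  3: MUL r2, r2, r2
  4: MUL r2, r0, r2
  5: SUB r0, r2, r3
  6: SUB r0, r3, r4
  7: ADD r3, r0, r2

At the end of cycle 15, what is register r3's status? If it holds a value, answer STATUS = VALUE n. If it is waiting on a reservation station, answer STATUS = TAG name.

  c1: issue MUL r4<-Mul1  regs: r0:6,r1:4,r2:5,r3:7,r4:Mul1
  c2: issue MUL r0<-Mul2  regs: r0:Mul2,r1:4,r2:5,r3:7,r4:Mul1
  c3: issue ADD r2<-Add1  regs: r0:Mul2,r1:4,r2:Add1,r3:7,r4:Mul1
  c4: stall  regs: r0:Mul2,r1:4,r2:Add1,r3:7,r4:Mul1
  c5: CDB Add1=9; stall  regs: r0:Mul2,r1:4,r2:9,r3:7,r4:Mul1
  c6: CDB Mul1=35; issue MUL r2<-Mul1  regs: r0:Mul2,r1:4,r2:Mul1,r3:7,r4:35
  c7: stall  regs: r0:Mul2,r1:4,r2:Mul1,r3:7,r4:35
  c8: stall  regs: r0:Mul2,r1:4,r2:Mul1,r3:7,r4:35
  c9: stall  regs: r0:Mul2,r1:4,r2:Mul1,r3:7,r4:35
  c10: stall  regs: r0:Mul2,r1:4,r2:Mul1,r3:7,r4:35
  c11: CDB Mul1=81; issue MUL r2<-Mul1  regs: r0:Mul2,r1:4,r2:Mul1,r3:7,r4:35
  c12: CDB Mul2=175; issue SUB r0<-Add1  regs: r0:Add1,r1:4,r2:Mul1,r3:7,r4:35
  c13: issue SUB r0<-Add2  regs: r0:Add2,r1:4,r2:Mul1,r3:7,r4:35
  c14: issue ADD r3<-Add3  regs: r0:Add2,r1:4,r2:Mul1,r3:Add3,r4:35
  c15: CDB Add2=-28  regs: r0:-28,r1:4,r2:Mul1,r3:Add3,r4:35

STATUS = TAG Add3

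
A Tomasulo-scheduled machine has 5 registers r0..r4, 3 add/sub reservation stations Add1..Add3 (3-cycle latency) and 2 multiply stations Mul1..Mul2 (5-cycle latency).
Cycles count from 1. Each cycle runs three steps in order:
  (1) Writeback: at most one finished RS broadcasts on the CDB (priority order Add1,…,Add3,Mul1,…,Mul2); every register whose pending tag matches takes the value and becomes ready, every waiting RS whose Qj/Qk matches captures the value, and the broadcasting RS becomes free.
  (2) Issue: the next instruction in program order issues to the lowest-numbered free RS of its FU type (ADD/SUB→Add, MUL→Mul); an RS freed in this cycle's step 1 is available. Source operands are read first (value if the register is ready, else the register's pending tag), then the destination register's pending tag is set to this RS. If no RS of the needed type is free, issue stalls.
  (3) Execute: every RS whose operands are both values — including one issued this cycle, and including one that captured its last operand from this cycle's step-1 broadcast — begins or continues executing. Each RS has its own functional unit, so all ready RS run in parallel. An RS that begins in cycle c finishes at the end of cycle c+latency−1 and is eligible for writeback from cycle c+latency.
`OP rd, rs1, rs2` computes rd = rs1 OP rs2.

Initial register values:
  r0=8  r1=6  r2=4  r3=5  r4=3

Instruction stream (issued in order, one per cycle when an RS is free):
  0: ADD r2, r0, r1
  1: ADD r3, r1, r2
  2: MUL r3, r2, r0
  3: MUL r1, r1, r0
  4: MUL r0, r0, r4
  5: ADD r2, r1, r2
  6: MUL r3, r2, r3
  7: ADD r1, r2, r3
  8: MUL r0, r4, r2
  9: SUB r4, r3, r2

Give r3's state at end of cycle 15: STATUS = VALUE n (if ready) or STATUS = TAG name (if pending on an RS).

STATUS = TAG Mul2

c1: issue ADD r2<-Add1 | r0:8,r1:6,r2:Add1,r3:5,r4:3
c2: issue ADD r3<-Add2 | r0:8,r1:6,r2:Add1,r3:Add2,r4:3
c3: issue MUL r3<-Mul1 | r0:8,r1:6,r2:Add1,r3:Mul1,r4:3
c4: CDB Add1=14; issue MUL r1<-Mul2 | r0:8,r1:Mul2,r2:14,r3:Mul1,r4:3
c5: stall | r0:8,r1:Mul2,r2:14,r3:Mul1,r4:3
c6: stall | r0:8,r1:Mul2,r2:14,r3:Mul1,r4:3
c7: CDB Add2=20; stall | r0:8,r1:Mul2,r2:14,r3:Mul1,r4:3
c8: stall | r0:8,r1:Mul2,r2:14,r3:Mul1,r4:3
c9: CDB Mul1=112; issue MUL r0<-Mul1 | r0:Mul1,r1:Mul2,r2:14,r3:112,r4:3
c10: CDB Mul2=48; issue ADD r2<-Add1 | r0:Mul1,r1:48,r2:Add1,r3:112,r4:3
c11: issue MUL r3<-Mul2 | r0:Mul1,r1:48,r2:Add1,r3:Mul2,r4:3
c12: issue ADD r1<-Add2 | r0:Mul1,r1:Add2,r2:Add1,r3:Mul2,r4:3
c13: CDB Add1=62; stall | r0:Mul1,r1:Add2,r2:62,r3:Mul2,r4:3
c14: CDB Mul1=24; issue MUL r0<-Mul1 | r0:Mul1,r1:Add2,r2:62,r3:Mul2,r4:3
c15: issue SUB r4<-Add1 | r0:Mul1,r1:Add2,r2:62,r3:Mul2,r4:Add1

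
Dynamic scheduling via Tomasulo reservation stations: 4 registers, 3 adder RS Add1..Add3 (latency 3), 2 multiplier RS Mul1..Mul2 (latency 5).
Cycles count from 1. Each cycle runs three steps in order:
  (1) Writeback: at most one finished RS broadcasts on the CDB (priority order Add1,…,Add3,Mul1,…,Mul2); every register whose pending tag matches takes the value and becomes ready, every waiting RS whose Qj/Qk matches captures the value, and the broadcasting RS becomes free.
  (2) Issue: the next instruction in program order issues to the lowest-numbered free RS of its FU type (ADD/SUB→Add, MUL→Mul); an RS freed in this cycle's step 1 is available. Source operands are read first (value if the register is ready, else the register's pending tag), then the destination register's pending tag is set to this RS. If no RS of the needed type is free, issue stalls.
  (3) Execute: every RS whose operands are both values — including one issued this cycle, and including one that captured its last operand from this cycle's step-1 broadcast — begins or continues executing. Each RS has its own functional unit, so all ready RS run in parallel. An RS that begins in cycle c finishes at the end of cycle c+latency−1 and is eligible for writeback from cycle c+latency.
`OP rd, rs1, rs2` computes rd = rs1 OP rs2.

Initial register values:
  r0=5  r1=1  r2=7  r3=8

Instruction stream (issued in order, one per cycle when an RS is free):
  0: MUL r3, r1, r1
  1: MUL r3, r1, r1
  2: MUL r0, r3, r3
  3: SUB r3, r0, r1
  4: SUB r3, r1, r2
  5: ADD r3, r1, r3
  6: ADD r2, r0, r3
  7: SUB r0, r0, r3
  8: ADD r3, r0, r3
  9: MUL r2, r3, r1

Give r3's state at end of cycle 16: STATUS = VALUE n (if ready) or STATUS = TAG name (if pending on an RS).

  c1: issue MUL r3<-Mul1  regs: r0:5,r1:1,r2:7,r3:Mul1
  c2: issue MUL r3<-Mul2  regs: r0:5,r1:1,r2:7,r3:Mul2
  c3: stall  regs: r0:5,r1:1,r2:7,r3:Mul2
  c4: stall  regs: r0:5,r1:1,r2:7,r3:Mul2
  c5: stall  regs: r0:5,r1:1,r2:7,r3:Mul2
  c6: CDB Mul1=1; issue MUL r0<-Mul1  regs: r0:Mul1,r1:1,r2:7,r3:Mul2
  c7: CDB Mul2=1; issue SUB r3<-Add1  regs: r0:Mul1,r1:1,r2:7,r3:Add1
  c8: issue SUB r3<-Add2  regs: r0:Mul1,r1:1,r2:7,r3:Add2
  c9: issue ADD r3<-Add3  regs: r0:Mul1,r1:1,r2:7,r3:Add3
  c10: stall  regs: r0:Mul1,r1:1,r2:7,r3:Add3
  c11: CDB Add2=-6; issue ADD r2<-Add2  regs: r0:Mul1,r1:1,r2:Add2,r3:Add3
  c12: CDB Mul1=1; stall  regs: r0:1,r1:1,r2:Add2,r3:Add3
  c13: stall  regs: r0:1,r1:1,r2:Add2,r3:Add3
  c14: CDB Add3=-5; issue SUB r0<-Add3  regs: r0:Add3,r1:1,r2:Add2,r3:-5
  c15: CDB Add1=0; issue ADD r3<-Add1  regs: r0:Add3,r1:1,r2:Add2,r3:Add1
  c16: issue MUL r2<-Mul1  regs: r0:Add3,r1:1,r2:Mul1,r3:Add1

STATUS = TAG Add1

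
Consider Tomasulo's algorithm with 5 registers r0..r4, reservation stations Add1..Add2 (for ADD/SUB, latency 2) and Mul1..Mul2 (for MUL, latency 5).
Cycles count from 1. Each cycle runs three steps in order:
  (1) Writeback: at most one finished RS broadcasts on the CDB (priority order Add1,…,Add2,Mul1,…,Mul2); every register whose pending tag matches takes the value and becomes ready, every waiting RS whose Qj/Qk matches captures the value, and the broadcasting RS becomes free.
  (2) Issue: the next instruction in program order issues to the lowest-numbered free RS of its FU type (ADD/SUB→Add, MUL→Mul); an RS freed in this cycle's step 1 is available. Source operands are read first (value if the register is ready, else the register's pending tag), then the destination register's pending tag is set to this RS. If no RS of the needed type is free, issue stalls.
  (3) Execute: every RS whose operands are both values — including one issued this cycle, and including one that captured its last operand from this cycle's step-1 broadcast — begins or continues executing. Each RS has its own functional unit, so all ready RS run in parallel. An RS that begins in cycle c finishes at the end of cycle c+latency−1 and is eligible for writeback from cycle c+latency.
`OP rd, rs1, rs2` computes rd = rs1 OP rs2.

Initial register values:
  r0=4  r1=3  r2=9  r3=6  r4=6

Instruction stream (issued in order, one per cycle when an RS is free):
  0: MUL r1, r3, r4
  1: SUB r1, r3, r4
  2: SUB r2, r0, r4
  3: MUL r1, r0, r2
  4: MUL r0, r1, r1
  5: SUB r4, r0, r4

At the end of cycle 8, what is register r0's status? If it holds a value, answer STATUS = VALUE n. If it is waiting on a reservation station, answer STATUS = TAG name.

STATUS = TAG Mul1

c1: issue MUL r1<-Mul1 | r0:4,r1:Mul1,r2:9,r3:6,r4:6
c2: issue SUB r1<-Add1 | r0:4,r1:Add1,r2:9,r3:6,r4:6
c3: issue SUB r2<-Add2 | r0:4,r1:Add1,r2:Add2,r3:6,r4:6
c4: CDB Add1=0; issue MUL r1<-Mul2 | r0:4,r1:Mul2,r2:Add2,r3:6,r4:6
c5: CDB Add2=-2; stall | r0:4,r1:Mul2,r2:-2,r3:6,r4:6
c6: CDB Mul1=36; issue MUL r0<-Mul1 | r0:Mul1,r1:Mul2,r2:-2,r3:6,r4:6
c7: issue SUB r4<-Add1 | r0:Mul1,r1:Mul2,r2:-2,r3:6,r4:Add1
c8: - | r0:Mul1,r1:Mul2,r2:-2,r3:6,r4:Add1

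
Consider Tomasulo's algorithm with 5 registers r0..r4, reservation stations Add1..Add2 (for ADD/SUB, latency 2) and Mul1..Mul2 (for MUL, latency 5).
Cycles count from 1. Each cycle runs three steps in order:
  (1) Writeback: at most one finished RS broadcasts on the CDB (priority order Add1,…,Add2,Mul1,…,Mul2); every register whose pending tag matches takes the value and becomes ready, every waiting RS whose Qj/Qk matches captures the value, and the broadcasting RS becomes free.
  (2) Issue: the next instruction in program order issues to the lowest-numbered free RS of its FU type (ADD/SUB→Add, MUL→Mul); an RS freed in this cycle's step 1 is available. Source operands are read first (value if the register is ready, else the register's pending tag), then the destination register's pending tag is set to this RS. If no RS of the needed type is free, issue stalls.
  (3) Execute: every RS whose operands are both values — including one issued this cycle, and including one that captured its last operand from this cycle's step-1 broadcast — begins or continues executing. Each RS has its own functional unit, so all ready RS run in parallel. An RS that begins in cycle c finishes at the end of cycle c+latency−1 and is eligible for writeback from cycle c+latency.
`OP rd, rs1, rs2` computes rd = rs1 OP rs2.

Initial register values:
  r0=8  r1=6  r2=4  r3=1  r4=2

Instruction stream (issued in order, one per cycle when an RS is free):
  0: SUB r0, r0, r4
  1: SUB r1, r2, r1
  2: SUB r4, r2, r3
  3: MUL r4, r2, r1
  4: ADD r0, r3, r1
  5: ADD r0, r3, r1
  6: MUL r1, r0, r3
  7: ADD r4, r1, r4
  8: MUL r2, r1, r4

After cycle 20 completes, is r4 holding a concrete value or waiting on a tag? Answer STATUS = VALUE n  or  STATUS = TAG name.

cycle 1: issue SUB r0<-Add1 // r0:Add1,r1:6,r2:4,r3:1,r4:2
cycle 2: issue SUB r1<-Add2 // r0:Add1,r1:Add2,r2:4,r3:1,r4:2
cycle 3: CDB Add1=6; issue SUB r4<-Add1 // r0:6,r1:Add2,r2:4,r3:1,r4:Add1
cycle 4: CDB Add2=-2; issue MUL r4<-Mul1 // r0:6,r1:-2,r2:4,r3:1,r4:Mul1
cycle 5: CDB Add1=3; issue ADD r0<-Add1 // r0:Add1,r1:-2,r2:4,r3:1,r4:Mul1
cycle 6: issue ADD r0<-Add2 // r0:Add2,r1:-2,r2:4,r3:1,r4:Mul1
cycle 7: CDB Add1=-1; issue MUL r1<-Mul2 // r0:Add2,r1:Mul2,r2:4,r3:1,r4:Mul1
cycle 8: CDB Add2=-1; issue ADD r4<-Add1 // r0:-1,r1:Mul2,r2:4,r3:1,r4:Add1
cycle 9: CDB Mul1=-8; issue MUL r2<-Mul1 // r0:-1,r1:Mul2,r2:Mul1,r3:1,r4:Add1
cycle 10: - // r0:-1,r1:Mul2,r2:Mul1,r3:1,r4:Add1
cycle 11: - // r0:-1,r1:Mul2,r2:Mul1,r3:1,r4:Add1
cycle 12: - // r0:-1,r1:Mul2,r2:Mul1,r3:1,r4:Add1
cycle 13: CDB Mul2=-1 // r0:-1,r1:-1,r2:Mul1,r3:1,r4:Add1
cycle 14: - // r0:-1,r1:-1,r2:Mul1,r3:1,r4:Add1
cycle 15: CDB Add1=-9 // r0:-1,r1:-1,r2:Mul1,r3:1,r4:-9
cycle 16: - // r0:-1,r1:-1,r2:Mul1,r3:1,r4:-9
cycle 17: - // r0:-1,r1:-1,r2:Mul1,r3:1,r4:-9
cycle 18: - // r0:-1,r1:-1,r2:Mul1,r3:1,r4:-9
cycle 19: - // r0:-1,r1:-1,r2:Mul1,r3:1,r4:-9
cycle 20: CDB Mul1=9 // r0:-1,r1:-1,r2:9,r3:1,r4:-9

STATUS = VALUE -9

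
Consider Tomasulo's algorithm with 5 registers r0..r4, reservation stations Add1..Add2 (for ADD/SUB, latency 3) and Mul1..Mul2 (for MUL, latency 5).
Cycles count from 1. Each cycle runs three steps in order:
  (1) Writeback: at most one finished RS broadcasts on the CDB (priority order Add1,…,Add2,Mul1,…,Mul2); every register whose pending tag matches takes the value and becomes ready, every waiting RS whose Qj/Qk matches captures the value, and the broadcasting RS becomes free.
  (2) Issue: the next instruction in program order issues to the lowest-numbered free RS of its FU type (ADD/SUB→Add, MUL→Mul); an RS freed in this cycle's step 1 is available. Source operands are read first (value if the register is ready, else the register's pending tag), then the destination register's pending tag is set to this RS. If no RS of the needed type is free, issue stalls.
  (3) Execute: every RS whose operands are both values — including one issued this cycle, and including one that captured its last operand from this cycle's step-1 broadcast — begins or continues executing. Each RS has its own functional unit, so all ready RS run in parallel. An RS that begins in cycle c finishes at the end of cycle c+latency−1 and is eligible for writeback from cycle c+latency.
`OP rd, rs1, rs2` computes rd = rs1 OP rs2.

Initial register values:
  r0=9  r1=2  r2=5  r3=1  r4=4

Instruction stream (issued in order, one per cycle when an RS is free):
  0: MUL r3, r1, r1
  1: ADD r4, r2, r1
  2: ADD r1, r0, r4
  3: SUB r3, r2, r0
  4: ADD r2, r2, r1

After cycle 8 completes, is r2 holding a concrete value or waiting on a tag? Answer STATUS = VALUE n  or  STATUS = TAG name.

c1: issue MUL r3<-Mul1 | r0:9,r1:2,r2:5,r3:Mul1,r4:4
c2: issue ADD r4<-Add1 | r0:9,r1:2,r2:5,r3:Mul1,r4:Add1
c3: issue ADD r1<-Add2 | r0:9,r1:Add2,r2:5,r3:Mul1,r4:Add1
c4: stall | r0:9,r1:Add2,r2:5,r3:Mul1,r4:Add1
c5: CDB Add1=7; issue SUB r3<-Add1 | r0:9,r1:Add2,r2:5,r3:Add1,r4:7
c6: CDB Mul1=4; stall | r0:9,r1:Add2,r2:5,r3:Add1,r4:7
c7: stall | r0:9,r1:Add2,r2:5,r3:Add1,r4:7
c8: CDB Add1=-4; issue ADD r2<-Add1 | r0:9,r1:Add2,r2:Add1,r3:-4,r4:7

STATUS = TAG Add1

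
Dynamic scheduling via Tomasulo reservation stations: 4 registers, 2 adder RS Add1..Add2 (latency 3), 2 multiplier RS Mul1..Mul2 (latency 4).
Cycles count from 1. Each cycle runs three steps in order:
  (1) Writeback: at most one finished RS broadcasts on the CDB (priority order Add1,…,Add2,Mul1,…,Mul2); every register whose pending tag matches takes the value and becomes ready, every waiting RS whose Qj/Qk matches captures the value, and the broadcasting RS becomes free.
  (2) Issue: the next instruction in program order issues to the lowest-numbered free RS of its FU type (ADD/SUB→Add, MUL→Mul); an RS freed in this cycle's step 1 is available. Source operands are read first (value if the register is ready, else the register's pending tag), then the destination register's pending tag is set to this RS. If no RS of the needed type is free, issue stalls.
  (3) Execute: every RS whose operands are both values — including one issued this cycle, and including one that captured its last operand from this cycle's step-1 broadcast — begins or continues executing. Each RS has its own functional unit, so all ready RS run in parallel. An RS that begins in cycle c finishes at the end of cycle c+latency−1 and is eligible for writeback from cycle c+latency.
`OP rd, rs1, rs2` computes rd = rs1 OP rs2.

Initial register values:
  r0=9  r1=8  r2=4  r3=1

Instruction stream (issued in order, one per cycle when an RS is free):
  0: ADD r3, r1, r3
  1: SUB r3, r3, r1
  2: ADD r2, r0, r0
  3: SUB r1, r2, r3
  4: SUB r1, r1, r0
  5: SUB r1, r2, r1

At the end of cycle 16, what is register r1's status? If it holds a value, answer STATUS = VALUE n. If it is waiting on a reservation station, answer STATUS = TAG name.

STATUS = TAG Add1

c1: issue ADD r3<-Add1 | r0:9,r1:8,r2:4,r3:Add1
c2: issue SUB r3<-Add2 | r0:9,r1:8,r2:4,r3:Add2
c3: stall | r0:9,r1:8,r2:4,r3:Add2
c4: CDB Add1=9; issue ADD r2<-Add1 | r0:9,r1:8,r2:Add1,r3:Add2
c5: stall | r0:9,r1:8,r2:Add1,r3:Add2
c6: stall | r0:9,r1:8,r2:Add1,r3:Add2
c7: CDB Add1=18; issue SUB r1<-Add1 | r0:9,r1:Add1,r2:18,r3:Add2
c8: CDB Add2=1; issue SUB r1<-Add2 | r0:9,r1:Add2,r2:18,r3:1
c9: stall | r0:9,r1:Add2,r2:18,r3:1
c10: stall | r0:9,r1:Add2,r2:18,r3:1
c11: CDB Add1=17; issue SUB r1<-Add1 | r0:9,r1:Add1,r2:18,r3:1
c12: - | r0:9,r1:Add1,r2:18,r3:1
c13: - | r0:9,r1:Add1,r2:18,r3:1
c14: CDB Add2=8 | r0:9,r1:Add1,r2:18,r3:1
c15: - | r0:9,r1:Add1,r2:18,r3:1
c16: - | r0:9,r1:Add1,r2:18,r3:1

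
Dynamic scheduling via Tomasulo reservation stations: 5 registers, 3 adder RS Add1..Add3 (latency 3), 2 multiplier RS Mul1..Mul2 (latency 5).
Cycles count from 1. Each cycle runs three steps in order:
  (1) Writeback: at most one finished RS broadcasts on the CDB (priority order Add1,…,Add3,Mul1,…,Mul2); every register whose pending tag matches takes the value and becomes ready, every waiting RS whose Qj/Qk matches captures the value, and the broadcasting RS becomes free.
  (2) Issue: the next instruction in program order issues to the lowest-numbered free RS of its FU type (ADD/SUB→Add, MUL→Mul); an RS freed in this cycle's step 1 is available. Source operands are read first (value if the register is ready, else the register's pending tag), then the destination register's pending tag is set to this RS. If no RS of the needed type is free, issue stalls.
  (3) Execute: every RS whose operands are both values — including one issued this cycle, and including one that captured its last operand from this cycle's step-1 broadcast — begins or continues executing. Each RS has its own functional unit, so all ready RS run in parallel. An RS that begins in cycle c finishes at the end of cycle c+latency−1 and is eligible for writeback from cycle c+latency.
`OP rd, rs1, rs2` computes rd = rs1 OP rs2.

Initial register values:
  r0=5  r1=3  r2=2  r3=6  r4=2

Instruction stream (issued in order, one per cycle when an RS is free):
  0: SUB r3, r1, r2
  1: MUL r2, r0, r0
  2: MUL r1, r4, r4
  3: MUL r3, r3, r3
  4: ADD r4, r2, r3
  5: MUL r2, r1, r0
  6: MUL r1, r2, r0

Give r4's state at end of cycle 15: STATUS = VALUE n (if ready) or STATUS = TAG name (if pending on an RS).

STATUS = VALUE 26

c1: issue SUB r3<-Add1 | r0:5,r1:3,r2:2,r3:Add1,r4:2
c2: issue MUL r2<-Mul1 | r0:5,r1:3,r2:Mul1,r3:Add1,r4:2
c3: issue MUL r1<-Mul2 | r0:5,r1:Mul2,r2:Mul1,r3:Add1,r4:2
c4: CDB Add1=1; stall | r0:5,r1:Mul2,r2:Mul1,r3:1,r4:2
c5: stall | r0:5,r1:Mul2,r2:Mul1,r3:1,r4:2
c6: stall | r0:5,r1:Mul2,r2:Mul1,r3:1,r4:2
c7: CDB Mul1=25; issue MUL r3<-Mul1 | r0:5,r1:Mul2,r2:25,r3:Mul1,r4:2
c8: CDB Mul2=4; issue ADD r4<-Add1 | r0:5,r1:4,r2:25,r3:Mul1,r4:Add1
c9: issue MUL r2<-Mul2 | r0:5,r1:4,r2:Mul2,r3:Mul1,r4:Add1
c10: stall | r0:5,r1:4,r2:Mul2,r3:Mul1,r4:Add1
c11: stall | r0:5,r1:4,r2:Mul2,r3:Mul1,r4:Add1
c12: CDB Mul1=1; issue MUL r1<-Mul1 | r0:5,r1:Mul1,r2:Mul2,r3:1,r4:Add1
c13: - | r0:5,r1:Mul1,r2:Mul2,r3:1,r4:Add1
c14: CDB Mul2=20 | r0:5,r1:Mul1,r2:20,r3:1,r4:Add1
c15: CDB Add1=26 | r0:5,r1:Mul1,r2:20,r3:1,r4:26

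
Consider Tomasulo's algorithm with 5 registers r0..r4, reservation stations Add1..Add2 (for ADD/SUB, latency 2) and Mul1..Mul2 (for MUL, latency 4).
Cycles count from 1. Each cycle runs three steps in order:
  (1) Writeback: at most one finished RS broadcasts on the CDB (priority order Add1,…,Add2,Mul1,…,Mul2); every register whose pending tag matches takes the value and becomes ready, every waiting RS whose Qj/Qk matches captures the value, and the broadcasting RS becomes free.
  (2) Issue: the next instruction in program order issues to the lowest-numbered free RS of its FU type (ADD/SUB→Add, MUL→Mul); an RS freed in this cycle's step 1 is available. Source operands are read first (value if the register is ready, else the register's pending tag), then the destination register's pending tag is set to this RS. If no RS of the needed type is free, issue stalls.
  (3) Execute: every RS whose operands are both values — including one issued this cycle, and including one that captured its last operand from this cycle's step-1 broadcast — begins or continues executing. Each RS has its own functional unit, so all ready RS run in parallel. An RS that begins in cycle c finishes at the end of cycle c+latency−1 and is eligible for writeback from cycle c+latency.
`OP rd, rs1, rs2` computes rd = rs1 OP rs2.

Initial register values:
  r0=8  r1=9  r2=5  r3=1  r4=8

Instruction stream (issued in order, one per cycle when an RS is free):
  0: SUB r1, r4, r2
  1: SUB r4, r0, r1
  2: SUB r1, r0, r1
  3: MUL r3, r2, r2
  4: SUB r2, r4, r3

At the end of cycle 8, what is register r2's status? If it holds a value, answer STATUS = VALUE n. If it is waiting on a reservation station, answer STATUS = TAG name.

cycle 1: issue SUB r1<-Add1 // r0:8,r1:Add1,r2:5,r3:1,r4:8
cycle 2: issue SUB r4<-Add2 // r0:8,r1:Add1,r2:5,r3:1,r4:Add2
cycle 3: CDB Add1=3; issue SUB r1<-Add1 // r0:8,r1:Add1,r2:5,r3:1,r4:Add2
cycle 4: issue MUL r3<-Mul1 // r0:8,r1:Add1,r2:5,r3:Mul1,r4:Add2
cycle 5: CDB Add1=5; issue SUB r2<-Add1 // r0:8,r1:5,r2:Add1,r3:Mul1,r4:Add2
cycle 6: CDB Add2=5 // r0:8,r1:5,r2:Add1,r3:Mul1,r4:5
cycle 7: - // r0:8,r1:5,r2:Add1,r3:Mul1,r4:5
cycle 8: CDB Mul1=25 // r0:8,r1:5,r2:Add1,r3:25,r4:5

STATUS = TAG Add1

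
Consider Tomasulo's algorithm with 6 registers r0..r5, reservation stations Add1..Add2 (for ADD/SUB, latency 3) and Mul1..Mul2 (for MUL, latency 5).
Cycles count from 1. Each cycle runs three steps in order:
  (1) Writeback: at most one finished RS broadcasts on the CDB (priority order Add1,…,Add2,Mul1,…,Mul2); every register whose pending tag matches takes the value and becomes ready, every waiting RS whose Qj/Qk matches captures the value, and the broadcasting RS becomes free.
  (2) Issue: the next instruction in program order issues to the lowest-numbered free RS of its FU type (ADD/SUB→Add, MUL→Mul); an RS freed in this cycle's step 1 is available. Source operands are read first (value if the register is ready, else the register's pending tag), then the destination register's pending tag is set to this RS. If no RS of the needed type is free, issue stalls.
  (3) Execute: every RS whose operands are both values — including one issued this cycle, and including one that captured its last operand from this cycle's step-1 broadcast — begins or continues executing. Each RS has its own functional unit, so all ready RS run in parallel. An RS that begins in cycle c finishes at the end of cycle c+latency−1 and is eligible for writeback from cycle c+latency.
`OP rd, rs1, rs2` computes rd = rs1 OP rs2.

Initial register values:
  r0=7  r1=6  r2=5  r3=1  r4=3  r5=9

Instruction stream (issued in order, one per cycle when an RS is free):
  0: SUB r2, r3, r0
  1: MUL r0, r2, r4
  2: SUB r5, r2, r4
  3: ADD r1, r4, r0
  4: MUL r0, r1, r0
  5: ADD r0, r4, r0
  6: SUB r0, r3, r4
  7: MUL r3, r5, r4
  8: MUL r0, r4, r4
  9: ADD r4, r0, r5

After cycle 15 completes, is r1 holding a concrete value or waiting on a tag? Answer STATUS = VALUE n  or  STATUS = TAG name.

STATUS = VALUE -15

  c1: issue SUB r2<-Add1  regs: r0:7,r1:6,r2:Add1,r3:1,r4:3,r5:9
  c2: issue MUL r0<-Mul1  regs: r0:Mul1,r1:6,r2:Add1,r3:1,r4:3,r5:9
  c3: issue SUB r5<-Add2  regs: r0:Mul1,r1:6,r2:Add1,r3:1,r4:3,r5:Add2
  c4: CDB Add1=-6; issue ADD r1<-Add1  regs: r0:Mul1,r1:Add1,r2:-6,r3:1,r4:3,r5:Add2
  c5: issue MUL r0<-Mul2  regs: r0:Mul2,r1:Add1,r2:-6,r3:1,r4:3,r5:Add2
  c6: stall  regs: r0:Mul2,r1:Add1,r2:-6,r3:1,r4:3,r5:Add2
  c7: CDB Add2=-9; issue ADD r0<-Add2  regs: r0:Add2,r1:Add1,r2:-6,r3:1,r4:3,r5:-9
  c8: stall  regs: r0:Add2,r1:Add1,r2:-6,r3:1,r4:3,r5:-9
  c9: CDB Mul1=-18; stall  regs: r0:Add2,r1:Add1,r2:-6,r3:1,r4:3,r5:-9
  c10: stall  regs: r0:Add2,r1:Add1,r2:-6,r3:1,r4:3,r5:-9
  c11: stall  regs: r0:Add2,r1:Add1,r2:-6,r3:1,r4:3,r5:-9
  c12: CDB Add1=-15; issue SUB r0<-Add1  regs: r0:Add1,r1:-15,r2:-6,r3:1,r4:3,r5:-9
  c13: issue MUL r3<-Mul1  regs: r0:Add1,r1:-15,r2:-6,r3:Mul1,r4:3,r5:-9
  c14: stall  regs: r0:Add1,r1:-15,r2:-6,r3:Mul1,r4:3,r5:-9
  c15: CDB Add1=-2; stall  regs: r0:-2,r1:-15,r2:-6,r3:Mul1,r4:3,r5:-9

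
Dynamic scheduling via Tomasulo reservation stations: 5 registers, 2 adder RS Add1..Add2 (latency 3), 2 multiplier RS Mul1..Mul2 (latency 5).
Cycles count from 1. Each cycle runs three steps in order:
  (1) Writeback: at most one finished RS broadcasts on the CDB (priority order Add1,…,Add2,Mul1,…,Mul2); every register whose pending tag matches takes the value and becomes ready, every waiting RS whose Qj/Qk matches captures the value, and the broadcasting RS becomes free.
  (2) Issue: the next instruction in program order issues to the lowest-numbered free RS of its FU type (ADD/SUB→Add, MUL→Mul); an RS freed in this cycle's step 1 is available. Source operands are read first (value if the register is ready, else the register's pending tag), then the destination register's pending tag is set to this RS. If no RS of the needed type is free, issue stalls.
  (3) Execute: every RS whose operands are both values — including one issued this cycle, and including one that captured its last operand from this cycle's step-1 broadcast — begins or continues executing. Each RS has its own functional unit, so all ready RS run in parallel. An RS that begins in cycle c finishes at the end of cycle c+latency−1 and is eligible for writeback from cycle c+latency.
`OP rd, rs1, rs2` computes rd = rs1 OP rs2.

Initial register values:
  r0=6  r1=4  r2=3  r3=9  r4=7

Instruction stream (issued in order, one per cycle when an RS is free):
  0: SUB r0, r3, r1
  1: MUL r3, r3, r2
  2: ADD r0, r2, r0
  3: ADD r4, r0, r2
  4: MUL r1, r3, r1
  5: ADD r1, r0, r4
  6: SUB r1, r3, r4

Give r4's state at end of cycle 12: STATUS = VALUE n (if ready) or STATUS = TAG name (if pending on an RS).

STATUS = VALUE 11

  c1: issue SUB r0<-Add1  regs: r0:Add1,r1:4,r2:3,r3:9,r4:7
  c2: issue MUL r3<-Mul1  regs: r0:Add1,r1:4,r2:3,r3:Mul1,r4:7
  c3: issue ADD r0<-Add2  regs: r0:Add2,r1:4,r2:3,r3:Mul1,r4:7
  c4: CDB Add1=5; issue ADD r4<-Add1  regs: r0:Add2,r1:4,r2:3,r3:Mul1,r4:Add1
  c5: issue MUL r1<-Mul2  regs: r0:Add2,r1:Mul2,r2:3,r3:Mul1,r4:Add1
  c6: stall  regs: r0:Add2,r1:Mul2,r2:3,r3:Mul1,r4:Add1
  c7: CDB Add2=8; issue ADD r1<-Add2  regs: r0:8,r1:Add2,r2:3,r3:Mul1,r4:Add1
  c8: CDB Mul1=27; stall  regs: r0:8,r1:Add2,r2:3,r3:27,r4:Add1
  c9: stall  regs: r0:8,r1:Add2,r2:3,r3:27,r4:Add1
  c10: CDB Add1=11; issue SUB r1<-Add1  regs: r0:8,r1:Add1,r2:3,r3:27,r4:11
  c11: -  regs: r0:8,r1:Add1,r2:3,r3:27,r4:11
  c12: -  regs: r0:8,r1:Add1,r2:3,r3:27,r4:11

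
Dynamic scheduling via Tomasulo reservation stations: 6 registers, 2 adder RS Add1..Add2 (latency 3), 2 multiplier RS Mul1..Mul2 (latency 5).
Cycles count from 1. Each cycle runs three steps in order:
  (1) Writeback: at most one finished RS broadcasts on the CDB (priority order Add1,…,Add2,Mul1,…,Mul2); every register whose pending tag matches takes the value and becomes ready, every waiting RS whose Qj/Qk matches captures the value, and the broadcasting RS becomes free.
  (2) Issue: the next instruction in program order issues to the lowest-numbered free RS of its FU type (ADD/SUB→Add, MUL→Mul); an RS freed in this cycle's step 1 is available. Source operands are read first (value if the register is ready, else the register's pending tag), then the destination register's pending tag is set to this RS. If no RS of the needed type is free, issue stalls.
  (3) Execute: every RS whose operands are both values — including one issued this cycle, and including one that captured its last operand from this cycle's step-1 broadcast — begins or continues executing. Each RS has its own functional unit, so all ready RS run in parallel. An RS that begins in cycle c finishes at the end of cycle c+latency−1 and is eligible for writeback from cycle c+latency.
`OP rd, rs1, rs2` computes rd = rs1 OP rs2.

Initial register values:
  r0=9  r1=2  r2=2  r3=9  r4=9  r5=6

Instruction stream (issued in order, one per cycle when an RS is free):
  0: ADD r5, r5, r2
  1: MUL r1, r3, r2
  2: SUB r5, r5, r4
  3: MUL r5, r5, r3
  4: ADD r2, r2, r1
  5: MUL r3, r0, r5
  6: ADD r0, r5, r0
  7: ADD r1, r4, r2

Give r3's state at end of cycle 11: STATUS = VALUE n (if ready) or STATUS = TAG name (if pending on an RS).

STATUS = TAG Mul1

cycle 1: issue ADD r5<-Add1 // r0:9,r1:2,r2:2,r3:9,r4:9,r5:Add1
cycle 2: issue MUL r1<-Mul1 // r0:9,r1:Mul1,r2:2,r3:9,r4:9,r5:Add1
cycle 3: issue SUB r5<-Add2 // r0:9,r1:Mul1,r2:2,r3:9,r4:9,r5:Add2
cycle 4: CDB Add1=8; issue MUL r5<-Mul2 // r0:9,r1:Mul1,r2:2,r3:9,r4:9,r5:Mul2
cycle 5: issue ADD r2<-Add1 // r0:9,r1:Mul1,r2:Add1,r3:9,r4:9,r5:Mul2
cycle 6: stall // r0:9,r1:Mul1,r2:Add1,r3:9,r4:9,r5:Mul2
cycle 7: CDB Add2=-1; stall // r0:9,r1:Mul1,r2:Add1,r3:9,r4:9,r5:Mul2
cycle 8: CDB Mul1=18; issue MUL r3<-Mul1 // r0:9,r1:18,r2:Add1,r3:Mul1,r4:9,r5:Mul2
cycle 9: issue ADD r0<-Add2 // r0:Add2,r1:18,r2:Add1,r3:Mul1,r4:9,r5:Mul2
cycle 10: stall // r0:Add2,r1:18,r2:Add1,r3:Mul1,r4:9,r5:Mul2
cycle 11: CDB Add1=20; issue ADD r1<-Add1 // r0:Add2,r1:Add1,r2:20,r3:Mul1,r4:9,r5:Mul2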